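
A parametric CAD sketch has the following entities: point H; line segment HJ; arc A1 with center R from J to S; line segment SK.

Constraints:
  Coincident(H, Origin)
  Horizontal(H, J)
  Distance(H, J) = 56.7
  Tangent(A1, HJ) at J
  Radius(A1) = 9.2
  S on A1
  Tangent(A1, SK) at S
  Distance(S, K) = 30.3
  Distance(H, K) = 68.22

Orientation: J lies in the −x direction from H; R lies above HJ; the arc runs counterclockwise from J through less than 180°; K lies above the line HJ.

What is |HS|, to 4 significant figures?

49.06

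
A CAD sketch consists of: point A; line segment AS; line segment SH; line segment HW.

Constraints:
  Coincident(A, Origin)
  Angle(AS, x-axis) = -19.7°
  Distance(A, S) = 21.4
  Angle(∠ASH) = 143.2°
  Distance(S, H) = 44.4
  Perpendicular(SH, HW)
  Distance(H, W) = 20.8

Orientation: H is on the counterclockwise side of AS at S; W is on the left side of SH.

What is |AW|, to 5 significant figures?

62.051

∠ASH = 143.2°, so SH runs at -19.7° + (180° − 143.2°) = 17.100° from the x-axis; with |SH| = 44.4, H = S + 44.4·(cos 17.100°, sin 17.100°) = (62.585, 5.8416). The perpendicularity gives HW at right angles to SH; with |HW| = 20.8 on the left of SH, W = H + 20.8·(-0.29404, 0.95579) = (56.469, 25.722). Then |AW| = |W − A| = 62.051.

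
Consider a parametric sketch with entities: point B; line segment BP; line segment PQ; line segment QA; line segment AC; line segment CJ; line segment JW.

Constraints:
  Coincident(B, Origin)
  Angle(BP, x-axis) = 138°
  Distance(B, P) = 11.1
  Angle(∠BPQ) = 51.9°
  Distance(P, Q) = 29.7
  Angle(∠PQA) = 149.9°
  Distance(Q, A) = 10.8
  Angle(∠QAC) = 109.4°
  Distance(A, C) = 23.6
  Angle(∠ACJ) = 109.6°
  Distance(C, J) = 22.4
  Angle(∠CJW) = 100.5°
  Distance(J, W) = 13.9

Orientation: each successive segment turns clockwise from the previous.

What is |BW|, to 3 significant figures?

10.3

∠ACJ = 109.6° gives CJ at -161° from the x-axis; with |CJ| = 22.4, J = (9.61, -22.0). ∠CJW = 100.5° gives JW at 119° from the x-axis; with |JW| = 13.9, W = (2.81, -9.89). Then |BW| = |W − B| = 10.3.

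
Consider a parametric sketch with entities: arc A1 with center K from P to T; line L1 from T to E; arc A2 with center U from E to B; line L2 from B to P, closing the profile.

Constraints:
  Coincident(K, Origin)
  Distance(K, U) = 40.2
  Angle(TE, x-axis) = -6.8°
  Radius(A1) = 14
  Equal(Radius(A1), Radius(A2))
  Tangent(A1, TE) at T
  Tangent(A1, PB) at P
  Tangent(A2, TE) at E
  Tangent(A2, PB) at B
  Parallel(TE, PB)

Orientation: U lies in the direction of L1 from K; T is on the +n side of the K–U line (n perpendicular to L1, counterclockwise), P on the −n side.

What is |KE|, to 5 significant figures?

42.568

The slot axis is L1's direction at -6.8°, so u = (cos -6.8°, sin -6.8°) = (0.99297, -0.11840) and n = (−sin -6.8°, cos -6.8°) = (0.11840, 0.99297). K is at the origin and U lies 40.2 along u from K, so U = 40.2·u = (39.917, -4.7598). Tangency of A1 to both parallel lines with radius 14.0 puts T and P at K ± 14.0·n: T = (1.6577, 13.902), P = (-1.6577, -13.902). Equal radii place E and B the same way about U: E = U + 14.0·n = (41.575, 9.1417), B = U − 14.0·n = (38.260, -18.661). Then |KE| = |E − K| = 42.568.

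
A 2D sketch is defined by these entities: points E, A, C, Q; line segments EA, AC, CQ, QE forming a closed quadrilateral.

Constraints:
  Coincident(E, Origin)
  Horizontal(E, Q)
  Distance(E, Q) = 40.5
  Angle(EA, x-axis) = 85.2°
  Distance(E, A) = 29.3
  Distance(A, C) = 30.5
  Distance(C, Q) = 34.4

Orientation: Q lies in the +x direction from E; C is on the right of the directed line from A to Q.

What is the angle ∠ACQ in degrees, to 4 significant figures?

95.10°

Checks: E = (0.00, 0.00) ✓; |AC| = 30.50 ✓; |CQ| = 34.40 ✓.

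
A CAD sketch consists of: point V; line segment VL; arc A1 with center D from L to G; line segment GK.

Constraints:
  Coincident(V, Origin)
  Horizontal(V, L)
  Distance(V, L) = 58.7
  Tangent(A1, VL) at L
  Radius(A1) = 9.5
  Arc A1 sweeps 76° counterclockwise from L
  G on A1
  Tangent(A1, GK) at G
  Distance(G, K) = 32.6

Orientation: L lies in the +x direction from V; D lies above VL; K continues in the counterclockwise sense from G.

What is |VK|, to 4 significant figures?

85.17

V is at the origin; V and L share the same y with |VL| = 58.7 and L on the +x side, so L = (58.70, 0.000). A1 meets VL tangentially, so DL is at right angles to VL, so D = L + (0, 9.5) = (58.70, 9.500). On A1, L sits at bearing -90° from D; a 76° counterclockwise sweep puts G at bearing -14°, so G = D + 9.5·(cos -14°, sin -14°) = (67.92, 7.202). A1 meets GK tangentially, so DG is at right angles to GK, so GK runs along (−sin -14°, cos -14°); with |GK| = 32.6, K = (75.80, 38.83). Then |VK| = |K − V| = 85.17.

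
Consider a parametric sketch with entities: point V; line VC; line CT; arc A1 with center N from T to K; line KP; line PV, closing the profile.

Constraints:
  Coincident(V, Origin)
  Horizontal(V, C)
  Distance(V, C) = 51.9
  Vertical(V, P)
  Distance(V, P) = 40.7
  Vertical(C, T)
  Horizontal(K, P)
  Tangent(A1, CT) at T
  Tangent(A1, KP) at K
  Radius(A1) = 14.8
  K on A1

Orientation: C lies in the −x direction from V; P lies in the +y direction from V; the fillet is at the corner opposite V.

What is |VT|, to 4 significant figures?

58.00

V is at the origin; VC is horizontal with |VC| = 51.9 and C on the −x side, so C = (-51.90, 0.000). VP is vertical with |VP| = 40.7 and P on the +y side, so P = (0.000, 40.70). The virtual corner opposite V is at (-51.90, 40.70). A1 meets CT tangentially, so NT is at right angles to CT and A1 meets KP tangentially, so NK is at right angles to KP, with radius 14.8, so the center N sits 14.8 in from both sides at N = (-37.10, 25.90). That places the tangent points at T = (-51.90, 25.90) on CT and K = (-37.10, 40.70) on KP. Then |VT| = |T − V| = 58.00.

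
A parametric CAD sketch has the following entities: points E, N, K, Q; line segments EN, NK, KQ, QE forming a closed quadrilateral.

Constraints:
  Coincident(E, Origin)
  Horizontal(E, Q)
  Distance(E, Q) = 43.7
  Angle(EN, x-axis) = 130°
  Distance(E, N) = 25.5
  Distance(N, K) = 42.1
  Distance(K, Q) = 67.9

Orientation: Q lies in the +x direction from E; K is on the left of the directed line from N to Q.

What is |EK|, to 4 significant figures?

56.02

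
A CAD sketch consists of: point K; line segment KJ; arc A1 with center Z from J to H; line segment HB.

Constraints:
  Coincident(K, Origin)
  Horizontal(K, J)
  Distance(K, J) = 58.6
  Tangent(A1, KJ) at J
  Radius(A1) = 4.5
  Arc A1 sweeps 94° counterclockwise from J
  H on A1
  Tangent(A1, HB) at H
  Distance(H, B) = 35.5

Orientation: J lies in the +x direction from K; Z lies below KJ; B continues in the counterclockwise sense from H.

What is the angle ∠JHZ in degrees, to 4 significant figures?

43.00°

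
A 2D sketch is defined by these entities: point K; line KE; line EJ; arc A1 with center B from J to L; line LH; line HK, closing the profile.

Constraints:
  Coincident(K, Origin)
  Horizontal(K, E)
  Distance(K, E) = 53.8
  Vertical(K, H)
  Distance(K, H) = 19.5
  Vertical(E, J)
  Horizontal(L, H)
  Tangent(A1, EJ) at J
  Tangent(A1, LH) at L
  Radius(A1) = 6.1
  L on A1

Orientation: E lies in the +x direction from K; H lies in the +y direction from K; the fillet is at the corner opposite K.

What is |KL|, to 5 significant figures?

51.532

K is at the origin; K and E share the same y with |KE| = 53.8 and E on the +x side, so E = (53.800, 0.0000). KH is vertical with |KH| = 19.5 and H on the +y side, so H = (0.0000, 19.500). The virtual corner opposite K is at (53.800, 19.500). Tangency of A1 to EJ means the radius BJ is perpendicular to EJ and since A1 is tangent to LH there, BL ⟂ LH, with radius 6.1, so the center B sits 6.1 in from both sides at B = (47.700, 13.400). That places the tangent points at J = (53.800, 13.400) on EJ and L = (47.700, 19.500) on LH. Then |KL| = |L − K| = 51.532.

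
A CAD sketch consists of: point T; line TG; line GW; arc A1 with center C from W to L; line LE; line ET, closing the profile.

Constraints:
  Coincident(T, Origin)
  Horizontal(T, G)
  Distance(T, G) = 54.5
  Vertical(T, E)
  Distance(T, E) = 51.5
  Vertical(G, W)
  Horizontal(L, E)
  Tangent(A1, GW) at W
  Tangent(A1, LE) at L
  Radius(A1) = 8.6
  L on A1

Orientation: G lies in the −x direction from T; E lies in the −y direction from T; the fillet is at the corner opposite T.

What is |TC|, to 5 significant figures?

62.827

T is at the origin; TG is horizontal with |TG| = 54.5 and G on the −x side, so G = (-54.500, 0.0000). TE is vertical with |TE| = 51.5 and E on the −y side, so E = (0.0000, -51.500). The virtual corner opposite T is at (-54.500, -51.500). A1 meets GW tangentially, so CW is at right angles to GW and tangency of A1 to LE means the radius CL is perpendicular to LE, with radius 8.6, so the center C sits 8.6 in from both sides at C = (-45.900, -42.900). Then |TC| = |C − T| = 62.827.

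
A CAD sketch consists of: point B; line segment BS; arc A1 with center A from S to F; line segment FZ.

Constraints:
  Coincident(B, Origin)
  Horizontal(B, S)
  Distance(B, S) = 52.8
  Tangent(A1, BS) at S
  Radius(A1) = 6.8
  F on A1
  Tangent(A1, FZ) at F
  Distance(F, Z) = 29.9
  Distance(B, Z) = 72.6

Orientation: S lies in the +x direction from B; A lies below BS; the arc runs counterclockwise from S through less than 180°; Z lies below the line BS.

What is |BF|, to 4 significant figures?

48.23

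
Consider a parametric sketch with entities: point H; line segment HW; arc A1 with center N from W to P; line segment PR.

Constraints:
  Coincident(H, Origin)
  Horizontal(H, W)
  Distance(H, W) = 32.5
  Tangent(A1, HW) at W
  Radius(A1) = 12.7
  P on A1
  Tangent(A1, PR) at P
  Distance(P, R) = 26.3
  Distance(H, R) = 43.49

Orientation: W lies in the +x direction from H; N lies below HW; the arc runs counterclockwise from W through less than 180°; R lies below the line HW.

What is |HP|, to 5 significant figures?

23.451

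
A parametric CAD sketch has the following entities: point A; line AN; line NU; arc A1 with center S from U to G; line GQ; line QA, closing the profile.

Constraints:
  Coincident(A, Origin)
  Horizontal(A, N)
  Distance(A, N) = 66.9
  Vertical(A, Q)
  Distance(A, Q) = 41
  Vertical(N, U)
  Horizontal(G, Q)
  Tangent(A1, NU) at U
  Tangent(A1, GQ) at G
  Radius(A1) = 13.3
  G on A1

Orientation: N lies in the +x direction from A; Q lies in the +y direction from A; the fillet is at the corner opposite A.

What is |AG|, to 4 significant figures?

67.48

A is at the origin; AN is horizontal with |AN| = 66.9 and N on the +x side, so N = (66.90, 0.000). A and Q share the same x with |AQ| = 41.0 and Q on the +y side, so Q = (0.000, 41.00). The virtual corner opposite A is at (66.90, 41.00). Since A1 is tangent to NU there, SU ⟂ NU and A1 meets GQ tangentially, so SG is at right angles to GQ, with radius 13.3, so the center S sits 13.3 in from both sides at S = (53.60, 27.70). That places the tangent points at U = (66.90, 27.70) on NU and G = (53.60, 41.00) on GQ. Then |AG| = |G − A| = 67.48.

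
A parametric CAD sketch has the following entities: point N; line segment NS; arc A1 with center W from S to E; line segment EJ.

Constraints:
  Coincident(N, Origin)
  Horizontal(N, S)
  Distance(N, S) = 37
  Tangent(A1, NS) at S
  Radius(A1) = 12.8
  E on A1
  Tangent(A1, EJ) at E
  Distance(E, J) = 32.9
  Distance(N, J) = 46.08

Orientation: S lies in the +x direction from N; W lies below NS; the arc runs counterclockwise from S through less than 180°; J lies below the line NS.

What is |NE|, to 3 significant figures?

26.5

N is at the origin; NS is horizontal with |NS| = 37.0 and S on the +x side, so S = (37.0, 0.00). Tangency of A1 to NS means the radius WS is perpendicular to NS, so W = S + (0, -12.8) = (37.0, -12.8). Since WE ⟂ EJ (tangency), |WJ| = √(12.8² + 32.9²) = 35.3 regardless of where E sits on A1. So J lies on both circle(N, 46.08) and circle(W, 35.3); the below-NS intersection is J = (17.9, -42.5). E is the foot of the tangent from J: E = (24.5, -10.2).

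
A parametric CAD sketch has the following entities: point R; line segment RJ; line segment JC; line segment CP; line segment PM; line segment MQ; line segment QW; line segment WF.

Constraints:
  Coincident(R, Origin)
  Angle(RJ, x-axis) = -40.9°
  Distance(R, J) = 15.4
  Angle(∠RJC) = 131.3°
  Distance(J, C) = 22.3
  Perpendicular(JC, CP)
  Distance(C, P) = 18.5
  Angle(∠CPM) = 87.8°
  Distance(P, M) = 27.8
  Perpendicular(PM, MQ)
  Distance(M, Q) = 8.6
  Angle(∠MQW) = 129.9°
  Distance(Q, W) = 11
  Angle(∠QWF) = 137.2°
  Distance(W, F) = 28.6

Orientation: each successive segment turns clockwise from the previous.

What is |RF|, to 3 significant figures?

42.8

∠MQW = 129.9° gives QW at -51.9° from the x-axis; with |QW| = 11.0, W = (9.55, -13.7). ∠QWF = 137.2° gives WF at -94.7° from the x-axis; with |WF| = 28.6, F = (7.21, -42.2). Then |RF| = |F − R| = 42.8.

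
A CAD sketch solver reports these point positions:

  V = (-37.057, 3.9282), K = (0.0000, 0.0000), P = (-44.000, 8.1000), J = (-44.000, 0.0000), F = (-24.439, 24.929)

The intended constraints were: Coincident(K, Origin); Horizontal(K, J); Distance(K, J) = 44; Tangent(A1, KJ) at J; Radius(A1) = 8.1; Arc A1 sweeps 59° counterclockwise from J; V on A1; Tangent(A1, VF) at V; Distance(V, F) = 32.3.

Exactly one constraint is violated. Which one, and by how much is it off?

Distance(V, F) = 32.3 — off by 7.80.

K = (0.00, 0.00) ✓; K.y = 0.00, J.y = 0.00 ✓; |KJ| = 44.00 ✓; ∠(PJ, JK) = 90.00° ✓; |PJ| = 8.100 ✓; bearing(P→V) − bearing(P→J) = 59.00° ✓; |PV| = 8.100 ✓; ∠(PV, VF) = 90.00° ✓; |VF| = 24.50 ✗.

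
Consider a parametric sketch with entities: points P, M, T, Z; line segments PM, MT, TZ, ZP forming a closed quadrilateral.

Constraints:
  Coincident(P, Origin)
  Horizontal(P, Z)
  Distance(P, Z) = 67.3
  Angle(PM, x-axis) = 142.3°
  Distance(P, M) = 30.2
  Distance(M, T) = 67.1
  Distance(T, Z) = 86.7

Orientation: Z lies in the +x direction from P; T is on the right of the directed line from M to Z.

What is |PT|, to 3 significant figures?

46.6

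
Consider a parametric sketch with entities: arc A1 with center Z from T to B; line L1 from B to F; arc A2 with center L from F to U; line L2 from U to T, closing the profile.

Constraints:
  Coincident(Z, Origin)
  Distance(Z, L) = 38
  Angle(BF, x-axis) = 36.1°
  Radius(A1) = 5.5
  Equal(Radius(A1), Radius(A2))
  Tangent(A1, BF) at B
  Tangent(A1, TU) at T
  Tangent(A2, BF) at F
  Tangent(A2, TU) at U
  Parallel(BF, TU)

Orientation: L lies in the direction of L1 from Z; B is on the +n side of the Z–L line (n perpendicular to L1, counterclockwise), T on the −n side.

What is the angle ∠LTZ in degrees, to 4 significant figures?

81.76°

Z is at the origin and L lies 38.0 along u from Z, so L = 38.0·u = (30.70, 22.39). Tangency of A1 to both parallel lines with radius 5.5 puts B and T at Z ± 5.5·n: B = (-3.241, 4.444), T = (3.241, -4.444). Then cos ∠LTZ = TL·TZ / (|TL||TZ|), giving 81.76°.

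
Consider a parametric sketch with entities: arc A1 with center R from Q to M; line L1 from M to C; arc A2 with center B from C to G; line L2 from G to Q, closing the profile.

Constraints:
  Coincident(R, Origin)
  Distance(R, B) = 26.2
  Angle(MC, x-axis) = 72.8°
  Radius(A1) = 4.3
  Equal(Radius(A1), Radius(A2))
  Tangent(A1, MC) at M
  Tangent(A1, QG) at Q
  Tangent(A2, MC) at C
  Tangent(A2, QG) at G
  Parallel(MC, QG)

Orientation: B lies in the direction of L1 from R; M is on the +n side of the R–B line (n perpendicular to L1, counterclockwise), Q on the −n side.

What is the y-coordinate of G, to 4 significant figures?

23.76

Tangency of A1 to both parallel lines with radius 4.3 puts M and Q at R ± 4.3·n: M = (-4.108, 1.272), Q = (4.108, -1.272). Equal radii place C and G the same way about B: C = B + 4.3·n = (3.640, 26.30), G = B − 4.3·n = (11.86, 23.76). So G.y = 23.76.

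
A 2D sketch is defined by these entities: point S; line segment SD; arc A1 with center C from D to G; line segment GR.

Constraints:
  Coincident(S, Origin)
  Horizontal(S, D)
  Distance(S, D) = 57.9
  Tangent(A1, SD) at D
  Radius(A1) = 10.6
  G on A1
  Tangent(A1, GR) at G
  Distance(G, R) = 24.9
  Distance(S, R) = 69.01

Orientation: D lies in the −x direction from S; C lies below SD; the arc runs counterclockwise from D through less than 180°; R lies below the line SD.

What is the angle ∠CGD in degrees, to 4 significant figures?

33.39°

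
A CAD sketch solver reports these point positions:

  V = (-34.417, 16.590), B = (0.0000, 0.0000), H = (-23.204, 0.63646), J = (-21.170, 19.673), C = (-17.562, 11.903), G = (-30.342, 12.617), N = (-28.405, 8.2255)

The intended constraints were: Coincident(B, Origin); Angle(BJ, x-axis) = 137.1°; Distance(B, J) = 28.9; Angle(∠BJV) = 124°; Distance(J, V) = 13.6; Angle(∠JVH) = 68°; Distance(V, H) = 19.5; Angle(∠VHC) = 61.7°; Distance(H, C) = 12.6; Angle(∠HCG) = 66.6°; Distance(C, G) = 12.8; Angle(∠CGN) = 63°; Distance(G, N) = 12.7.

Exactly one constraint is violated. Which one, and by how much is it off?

Distance(G, N) = 12.7 — off by 7.90.

B = (0.00, 0.00) ✓; BJ at 137.1° ✓; |BJ| = 28.90 ✓; ∠BJV = 124.0° ✓; |JV| = 13.60 ✓; ∠JVH = 68.00° ✓; |VH| = 19.50 ✓; ∠VHC = 61.70° ✓; |HC| = 12.60 ✓; ∠HCG = 66.60° ✓; |CG| = 12.80 ✓; ∠CGN = 63.00° ✓; |GN| = 4.800 ✗.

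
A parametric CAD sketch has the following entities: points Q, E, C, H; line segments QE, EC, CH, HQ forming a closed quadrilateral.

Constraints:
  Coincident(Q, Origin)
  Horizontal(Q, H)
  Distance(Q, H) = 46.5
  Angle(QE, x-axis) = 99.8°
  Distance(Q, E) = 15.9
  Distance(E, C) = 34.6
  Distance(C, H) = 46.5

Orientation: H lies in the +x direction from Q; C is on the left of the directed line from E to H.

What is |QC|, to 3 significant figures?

45.5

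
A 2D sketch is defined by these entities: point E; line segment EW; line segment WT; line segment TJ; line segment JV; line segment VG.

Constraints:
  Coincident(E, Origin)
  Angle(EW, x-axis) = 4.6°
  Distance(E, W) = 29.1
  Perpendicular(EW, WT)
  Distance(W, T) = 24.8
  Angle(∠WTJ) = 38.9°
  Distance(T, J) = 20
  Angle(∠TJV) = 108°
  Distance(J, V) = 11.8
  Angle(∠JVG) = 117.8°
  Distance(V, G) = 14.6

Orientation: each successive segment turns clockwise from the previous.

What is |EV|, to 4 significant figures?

22.99

∠WTJ = 38.9° gives TJ at 133.5° from the x-axis; with |TJ| = 20.0, J = (17.23, -7.879). ∠TJV = 108.0° gives JV at 61.50° from the x-axis; with |JV| = 11.8, V = (22.86, 2.491). Then |EV| = |V − E| = 22.99.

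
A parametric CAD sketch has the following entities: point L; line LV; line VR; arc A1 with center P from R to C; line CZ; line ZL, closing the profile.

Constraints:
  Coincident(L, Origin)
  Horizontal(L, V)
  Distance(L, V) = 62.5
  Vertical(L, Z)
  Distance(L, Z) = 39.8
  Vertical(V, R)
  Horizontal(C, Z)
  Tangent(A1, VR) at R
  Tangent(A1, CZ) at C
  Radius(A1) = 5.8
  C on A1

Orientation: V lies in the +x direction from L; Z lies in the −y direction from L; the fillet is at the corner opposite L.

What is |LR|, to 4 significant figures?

71.15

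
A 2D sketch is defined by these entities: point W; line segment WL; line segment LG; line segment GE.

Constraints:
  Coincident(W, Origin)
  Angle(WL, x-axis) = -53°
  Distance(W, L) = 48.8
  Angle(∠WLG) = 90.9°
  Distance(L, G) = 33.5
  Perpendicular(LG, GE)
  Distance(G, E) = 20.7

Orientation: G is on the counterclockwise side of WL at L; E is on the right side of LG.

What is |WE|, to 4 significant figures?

77.48

∠WLG = 90.9°, so LG runs at -53.0° + (180° − 90.9°) = 36.10° from the x-axis; with |LG| = 33.5, G = L + 33.5·(cos 36.10°, sin 36.10°) = (56.44, -19.24). LG ⟂ GE; with |GE| = 20.7 on the right of LG, E = G + 20.7·(0.5892, -0.8080) = (68.63, -35.96). Then |WE| = |E − W| = 77.48.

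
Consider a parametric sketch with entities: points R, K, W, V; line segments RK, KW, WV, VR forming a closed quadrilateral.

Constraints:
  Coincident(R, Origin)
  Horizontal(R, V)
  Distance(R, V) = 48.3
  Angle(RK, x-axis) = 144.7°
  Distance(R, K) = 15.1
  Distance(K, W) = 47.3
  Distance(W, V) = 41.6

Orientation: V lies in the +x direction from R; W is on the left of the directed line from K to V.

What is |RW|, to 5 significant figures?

44.411

Checks: |KW| = 47.30 ✓; |WV| = 41.60 ✓.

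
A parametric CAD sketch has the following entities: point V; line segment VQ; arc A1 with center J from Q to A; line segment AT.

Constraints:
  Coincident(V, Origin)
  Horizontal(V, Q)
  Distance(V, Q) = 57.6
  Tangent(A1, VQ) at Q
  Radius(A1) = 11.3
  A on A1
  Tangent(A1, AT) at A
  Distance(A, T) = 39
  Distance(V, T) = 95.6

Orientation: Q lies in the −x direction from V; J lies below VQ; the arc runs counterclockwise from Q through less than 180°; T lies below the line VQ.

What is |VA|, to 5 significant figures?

67.531

Checks: ∠(JQ, QV) = 90.00° ✓; |JQ| = 11.30 ✓; |JA| = 11.30 ✓; ∠(JA, AT) = 90.00° ✓; |AT| = 39.00 ✓; |VT| = 95.60 ✓.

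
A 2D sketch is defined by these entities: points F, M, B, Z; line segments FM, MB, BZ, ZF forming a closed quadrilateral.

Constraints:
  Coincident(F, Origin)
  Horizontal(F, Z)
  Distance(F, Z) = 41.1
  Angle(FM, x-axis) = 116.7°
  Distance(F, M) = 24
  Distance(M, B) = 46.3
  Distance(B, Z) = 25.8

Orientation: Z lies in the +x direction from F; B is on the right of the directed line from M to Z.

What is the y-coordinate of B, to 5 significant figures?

-13.769

F is at the origin; FZ is horizontal with |FZ| = 41.1 and Z in +x, so Z = (41.1, 0). FM runs at 116.7° with |FM| = 24.0, so M = (-10.784, 21.441). B is determined by |MB| = 46.3 and |BZ| = 25.8 together: it lies at the intersection of circle(M, 46.3) and circle(Z, 25.8). With |MZ| = 56.139, the foot of the radical line on MZ is 41.234 from M and the perpendicular offset is √(46.3² − 41.234²) = 21.059. Taking the right-of-MZ solution: B = (19.282, -13.769).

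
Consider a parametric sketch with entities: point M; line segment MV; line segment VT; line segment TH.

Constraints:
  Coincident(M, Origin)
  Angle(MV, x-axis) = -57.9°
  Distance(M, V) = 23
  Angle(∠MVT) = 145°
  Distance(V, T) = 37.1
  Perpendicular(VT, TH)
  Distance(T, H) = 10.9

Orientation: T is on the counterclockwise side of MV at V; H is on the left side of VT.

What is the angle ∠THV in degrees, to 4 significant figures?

73.63°

M is at the origin; MV runs at -57.9° with length 23.0, so V = 23.0·(cos -57.9°, sin -57.9°) = (12.22, -19.48). ∠MVT = 145.0°, so VT runs at -57.9° + (180° − 145.0°) = -22.90° from the x-axis; with |VT| = 37.1, T = V + 37.1·(cos -22.90°, sin -22.90°) = (46.40, -33.92). VT is perpendicular to TH; with |TH| = 10.9 on the left of VT, H = T + 10.9·(0.3891, 0.9212) = (50.64, -23.88). Then cos ∠THV = HT·HV / (|HT||HV|), giving 73.63°.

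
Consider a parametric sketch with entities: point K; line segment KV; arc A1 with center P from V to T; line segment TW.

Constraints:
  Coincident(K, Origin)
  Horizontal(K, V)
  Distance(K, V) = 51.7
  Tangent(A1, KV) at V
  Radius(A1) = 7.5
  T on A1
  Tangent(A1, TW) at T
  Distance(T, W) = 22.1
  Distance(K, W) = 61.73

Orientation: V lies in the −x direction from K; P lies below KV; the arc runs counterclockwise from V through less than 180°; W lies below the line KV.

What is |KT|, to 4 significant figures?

59.70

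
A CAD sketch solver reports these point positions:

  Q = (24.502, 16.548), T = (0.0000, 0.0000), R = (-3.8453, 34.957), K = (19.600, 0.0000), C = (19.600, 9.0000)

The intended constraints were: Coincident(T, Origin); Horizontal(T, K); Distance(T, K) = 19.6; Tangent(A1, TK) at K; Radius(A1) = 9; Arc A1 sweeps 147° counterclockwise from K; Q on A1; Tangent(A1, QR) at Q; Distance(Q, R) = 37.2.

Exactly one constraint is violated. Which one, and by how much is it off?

Distance(Q, R) = 37.2 — off by 3.40.

T = (0.00, 0.00) ✓; T.y = 0.00, K.y = 0.00 ✓; |TK| = 19.60 ✓; ∠(CK, KT) = 90.00° ✓; |CK| = 9.000 ✓; bearing(C→Q) − bearing(C→K) = 147.0° ✓; |CQ| = 9.000 ✓; ∠(CQ, QR) = 90.00° ✓; |QR| = 33.80 ✗.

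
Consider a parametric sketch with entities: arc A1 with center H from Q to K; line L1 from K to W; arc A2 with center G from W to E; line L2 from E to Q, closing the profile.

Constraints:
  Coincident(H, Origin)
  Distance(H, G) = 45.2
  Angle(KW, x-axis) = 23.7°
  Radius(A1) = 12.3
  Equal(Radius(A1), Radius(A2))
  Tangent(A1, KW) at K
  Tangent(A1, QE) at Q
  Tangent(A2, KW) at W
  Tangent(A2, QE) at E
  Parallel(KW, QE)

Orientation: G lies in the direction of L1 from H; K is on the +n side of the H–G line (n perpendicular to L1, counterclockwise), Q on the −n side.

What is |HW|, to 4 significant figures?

46.84

The slot axis is L1's direction at 23.7°, so u = (cos 23.7°, sin 23.7°) = (0.9157, 0.4019) and n = (−sin 23.7°, cos 23.7°) = (-0.4019, 0.9157). H is at the origin and G lies 45.2 along u from H, so G = 45.2·u = (41.39, 18.17). Tangency of A1 to both parallel lines with radius 12.3 puts K and Q at H ± 12.3·n: K = (-4.944, 11.26), Q = (4.944, -11.26). Equal radii place W and E the same way about G: W = G + 12.3·n = (36.44, 29.43), E = G − 12.3·n = (46.33, 6.905). Then |HW| = |W − H| = 46.84.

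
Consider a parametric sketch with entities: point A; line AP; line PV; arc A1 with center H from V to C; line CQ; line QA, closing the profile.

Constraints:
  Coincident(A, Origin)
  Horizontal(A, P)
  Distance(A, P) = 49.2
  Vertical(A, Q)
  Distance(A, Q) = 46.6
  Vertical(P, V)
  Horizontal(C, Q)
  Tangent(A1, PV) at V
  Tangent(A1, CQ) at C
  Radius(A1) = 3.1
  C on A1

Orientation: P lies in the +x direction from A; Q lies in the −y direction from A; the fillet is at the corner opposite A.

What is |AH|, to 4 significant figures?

63.38

A is at the origin; A and P share the same y with |AP| = 49.2 and P on the +x side, so P = (49.20, 0.000). AQ is vertical with |AQ| = 46.6 and Q on the −y side, so Q = (0.000, -46.60). The virtual corner opposite A is at (49.20, -46.60). The tangent condition forces HV to be normal to PV and since A1 is tangent to CQ there, HC ⟂ CQ, with radius 3.1, so the center H sits 3.1 in from both sides at H = (46.10, -43.50). Then |AH| = |H − A| = 63.38.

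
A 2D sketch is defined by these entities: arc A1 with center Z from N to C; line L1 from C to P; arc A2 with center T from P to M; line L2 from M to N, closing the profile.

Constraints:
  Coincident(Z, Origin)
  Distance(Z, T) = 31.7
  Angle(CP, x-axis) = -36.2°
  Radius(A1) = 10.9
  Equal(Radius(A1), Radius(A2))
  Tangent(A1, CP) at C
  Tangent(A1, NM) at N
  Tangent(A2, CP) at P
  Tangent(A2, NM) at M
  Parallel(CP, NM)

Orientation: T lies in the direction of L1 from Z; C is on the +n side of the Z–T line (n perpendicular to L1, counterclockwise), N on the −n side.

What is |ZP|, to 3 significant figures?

33.5

The slot axis is L1's direction at -36.2°, so u = (cos -36.2°, sin -36.2°) = (0.807, -0.591) and n = (−sin -36.2°, cos -36.2°) = (0.591, 0.807). Z is at the origin and T lies 31.7 along u from Z, so T = 31.7·u = (25.6, -18.7). Tangency of A1 to both parallel lines with radius 10.9 puts C and N at Z ± 10.9·n: C = (6.44, 8.80), N = (-6.44, -8.80). Equal radii place P and M the same way about T: P = T + 10.9·n = (32.0, -9.93), M = T − 10.9·n = (19.1, -27.5). Then |ZP| = |P − Z| = 33.5.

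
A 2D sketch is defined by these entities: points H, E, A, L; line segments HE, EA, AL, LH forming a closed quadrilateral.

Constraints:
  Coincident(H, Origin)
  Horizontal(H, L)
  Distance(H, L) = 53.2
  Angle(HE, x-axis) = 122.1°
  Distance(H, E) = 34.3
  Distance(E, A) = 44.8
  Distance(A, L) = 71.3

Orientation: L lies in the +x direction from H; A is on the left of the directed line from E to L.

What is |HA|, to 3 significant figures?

61.5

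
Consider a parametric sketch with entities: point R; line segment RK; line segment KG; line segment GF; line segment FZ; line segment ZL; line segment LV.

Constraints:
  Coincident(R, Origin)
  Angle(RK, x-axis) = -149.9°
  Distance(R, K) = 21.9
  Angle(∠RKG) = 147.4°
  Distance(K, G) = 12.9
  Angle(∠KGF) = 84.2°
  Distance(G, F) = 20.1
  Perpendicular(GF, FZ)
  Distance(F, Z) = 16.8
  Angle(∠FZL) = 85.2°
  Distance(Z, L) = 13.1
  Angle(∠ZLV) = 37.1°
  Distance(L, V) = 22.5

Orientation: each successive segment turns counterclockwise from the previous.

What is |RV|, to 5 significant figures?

28.584

R is at the origin; RK runs at -149.9° with length 21.9, so K = (-18.947, -10.983). ∠RKG = 147.4° gives KG at -117.30° from the x-axis; with |KG| = 12.9, G = (-24.863, -22.446). ∠KGF = 84.2° gives GF at -21.500° from the x-axis; with |GF| = 20.1, F = (-6.1620, -29.813). GF is perpendicular to FZ, so FZ runs at 68.500°; with |FZ| = 16.8, Z = (-0.0047816, -14.182). ∠FZL = 85.2° gives ZL at 163.30° from the x-axis; with |ZL| = 13.1, L = (-12.552, -10.417). ∠ZLV = 37.1° gives LV at -53.800° from the x-axis; with |LV| = 22.5, V = (0.73637, -28.574). Then |RV| = |V − R| = 28.584.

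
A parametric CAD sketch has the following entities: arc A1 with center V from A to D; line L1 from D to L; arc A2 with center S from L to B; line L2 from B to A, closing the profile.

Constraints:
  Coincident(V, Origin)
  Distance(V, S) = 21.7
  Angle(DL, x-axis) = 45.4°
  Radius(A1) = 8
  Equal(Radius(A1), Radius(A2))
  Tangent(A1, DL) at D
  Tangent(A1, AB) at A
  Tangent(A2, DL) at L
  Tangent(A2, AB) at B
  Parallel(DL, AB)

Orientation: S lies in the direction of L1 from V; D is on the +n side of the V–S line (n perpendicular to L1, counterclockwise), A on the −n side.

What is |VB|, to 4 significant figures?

23.13

Tangency of A1 to both parallel lines with radius 8.0 puts D and A at V ± 8.0·n: D = (-5.696, 5.617), A = (5.696, -5.617). Equal radii place L and B the same way about S: L = S + 8.0·n = (9.541, 21.07), B = S − 8.0·n = (20.93, 9.834). Then |VB| = |B − V| = 23.13.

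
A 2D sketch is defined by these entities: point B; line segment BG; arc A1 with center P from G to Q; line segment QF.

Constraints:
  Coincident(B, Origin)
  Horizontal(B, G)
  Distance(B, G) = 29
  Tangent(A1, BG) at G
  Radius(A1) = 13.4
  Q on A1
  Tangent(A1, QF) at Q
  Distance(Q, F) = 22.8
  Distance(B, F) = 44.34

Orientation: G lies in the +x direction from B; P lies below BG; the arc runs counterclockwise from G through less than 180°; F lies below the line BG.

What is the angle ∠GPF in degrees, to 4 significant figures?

163.6°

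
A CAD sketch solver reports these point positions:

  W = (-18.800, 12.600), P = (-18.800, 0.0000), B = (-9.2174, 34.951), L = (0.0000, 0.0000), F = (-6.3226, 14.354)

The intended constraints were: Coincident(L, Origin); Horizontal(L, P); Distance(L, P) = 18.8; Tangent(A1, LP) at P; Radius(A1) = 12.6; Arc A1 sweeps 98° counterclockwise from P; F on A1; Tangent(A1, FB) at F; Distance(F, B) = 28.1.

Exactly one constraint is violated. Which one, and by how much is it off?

Distance(F, B) = 28.1 — off by 7.30.

L = (0.00, 0.00) ✓; L.y = 0.00, P.y = 0.00 ✓; |LP| = 18.80 ✓; ∠(WP, PL) = 90.00° ✓; |WP| = 12.60 ✓; bearing(W→F) − bearing(W→P) = 98.00° ✓; |WF| = 12.60 ✓; ∠(WF, FB) = 90.00° ✓; |FB| = 20.80 ✗.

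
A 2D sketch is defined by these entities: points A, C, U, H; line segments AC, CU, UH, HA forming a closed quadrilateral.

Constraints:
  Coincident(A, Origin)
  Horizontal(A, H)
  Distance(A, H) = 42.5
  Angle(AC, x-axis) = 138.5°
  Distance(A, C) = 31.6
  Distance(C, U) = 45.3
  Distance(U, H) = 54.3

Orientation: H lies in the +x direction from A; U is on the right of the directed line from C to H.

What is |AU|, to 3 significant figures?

22.6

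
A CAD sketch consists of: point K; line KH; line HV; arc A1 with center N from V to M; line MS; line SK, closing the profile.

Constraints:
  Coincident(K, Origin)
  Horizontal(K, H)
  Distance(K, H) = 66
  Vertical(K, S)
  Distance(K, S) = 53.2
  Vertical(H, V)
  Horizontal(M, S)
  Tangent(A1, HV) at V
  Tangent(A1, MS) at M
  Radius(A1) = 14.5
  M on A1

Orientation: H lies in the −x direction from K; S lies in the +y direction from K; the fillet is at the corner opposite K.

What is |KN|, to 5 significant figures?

64.420

K is at the origin; K and H share the same y with |KH| = 66.0 and H on the −x side, so H = (-66.000, 0.0000). KS is vertical with |KS| = 53.2 and S on the +y side, so S = (0.0000, 53.200). The virtual corner opposite K is at (-66.000, 53.200). A1 meets HV tangentially, so NV is at right angles to HV and since A1 is tangent to MS there, NM ⟂ MS, with radius 14.5, so the center N sits 14.5 in from both sides at N = (-51.500, 38.700). Then |KN| = |N − K| = 64.420.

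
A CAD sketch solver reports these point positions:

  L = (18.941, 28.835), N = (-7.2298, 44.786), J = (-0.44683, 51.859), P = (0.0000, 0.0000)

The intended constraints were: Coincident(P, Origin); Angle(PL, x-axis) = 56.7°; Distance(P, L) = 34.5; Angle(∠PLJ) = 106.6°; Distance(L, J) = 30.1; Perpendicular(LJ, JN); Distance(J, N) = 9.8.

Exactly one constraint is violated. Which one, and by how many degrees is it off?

Perpendicular(LJ, JN) — off by 6.10°.

P = (0.00, 0.00) ✓; PL at 56.70° ✓; |PL| = 34.50 ✓; ∠PLJ = 106.6° ✓; |LJ| = 30.10 ✓; ∠(LJ, JN) = 96.10° ✗; |JN| = 9.800 ✓.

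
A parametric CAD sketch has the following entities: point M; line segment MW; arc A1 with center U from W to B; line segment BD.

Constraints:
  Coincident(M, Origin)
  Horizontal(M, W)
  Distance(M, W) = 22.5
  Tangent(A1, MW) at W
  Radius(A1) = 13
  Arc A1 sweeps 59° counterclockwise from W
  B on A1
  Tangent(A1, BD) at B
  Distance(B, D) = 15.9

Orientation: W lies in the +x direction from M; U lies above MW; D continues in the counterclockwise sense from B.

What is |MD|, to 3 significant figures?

46.3

M is at the origin; M and W share the same y with |MW| = 22.5 and W on the +x side, so W = (22.5, 0.00). A1 meets MW tangentially, so UW is at right angles to MW, so U = W + (0, 13) = (22.5, 13.0). On A1, W sits at bearing -90° from U; a 59° counterclockwise sweep puts B at bearing -31°, so B = U + 13.0·(cos -31°, sin -31°) = (33.6, 6.30). The tangent condition forces UB to be normal to BD, so BD runs along (−sin -31°, cos -31°); with |BD| = 15.9, D = (41.8, 19.9). Then |MD| = |D − M| = 46.3.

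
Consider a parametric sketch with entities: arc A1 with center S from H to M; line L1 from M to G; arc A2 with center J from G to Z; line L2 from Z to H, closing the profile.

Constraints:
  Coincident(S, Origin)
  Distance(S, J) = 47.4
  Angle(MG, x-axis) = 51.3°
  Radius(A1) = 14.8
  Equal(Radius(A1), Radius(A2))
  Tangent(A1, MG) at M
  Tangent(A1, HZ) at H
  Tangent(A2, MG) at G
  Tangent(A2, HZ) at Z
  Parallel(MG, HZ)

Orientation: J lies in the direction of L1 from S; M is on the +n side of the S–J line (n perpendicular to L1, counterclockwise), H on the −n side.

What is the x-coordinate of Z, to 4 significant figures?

41.19

The slot axis is L1's direction at 51.3°, so u = (cos 51.3°, sin 51.3°) = (0.6252, 0.7804) and n = (−sin 51.3°, cos 51.3°) = (-0.7804, 0.6252). S is at the origin and J lies 47.4 along u from S, so J = 47.4·u = (29.64, 36.99). Tangency of A1 to both parallel lines with radius 14.8 puts M and H at S ± 14.8·n: M = (-11.55, 9.254), H = (11.55, -9.254). Equal radii place G and Z the same way about J: G = J + 14.8·n = (18.09, 46.25), Z = J − 14.8·n = (41.19, 27.74). So Z.x = 41.19.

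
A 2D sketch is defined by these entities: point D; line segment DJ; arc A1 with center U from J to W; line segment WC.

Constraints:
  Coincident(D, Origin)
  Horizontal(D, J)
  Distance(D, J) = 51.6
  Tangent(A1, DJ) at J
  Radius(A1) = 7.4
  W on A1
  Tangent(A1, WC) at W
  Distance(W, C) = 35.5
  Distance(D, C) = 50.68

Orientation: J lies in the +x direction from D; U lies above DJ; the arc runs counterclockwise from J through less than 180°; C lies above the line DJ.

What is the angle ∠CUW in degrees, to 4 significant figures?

78.23°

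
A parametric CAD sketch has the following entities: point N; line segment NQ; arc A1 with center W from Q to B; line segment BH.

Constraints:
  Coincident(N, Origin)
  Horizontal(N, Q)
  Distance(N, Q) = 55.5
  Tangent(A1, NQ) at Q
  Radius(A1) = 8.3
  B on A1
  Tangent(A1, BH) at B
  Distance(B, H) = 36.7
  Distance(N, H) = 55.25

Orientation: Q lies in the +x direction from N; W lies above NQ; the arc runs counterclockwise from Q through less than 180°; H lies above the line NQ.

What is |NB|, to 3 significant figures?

63.2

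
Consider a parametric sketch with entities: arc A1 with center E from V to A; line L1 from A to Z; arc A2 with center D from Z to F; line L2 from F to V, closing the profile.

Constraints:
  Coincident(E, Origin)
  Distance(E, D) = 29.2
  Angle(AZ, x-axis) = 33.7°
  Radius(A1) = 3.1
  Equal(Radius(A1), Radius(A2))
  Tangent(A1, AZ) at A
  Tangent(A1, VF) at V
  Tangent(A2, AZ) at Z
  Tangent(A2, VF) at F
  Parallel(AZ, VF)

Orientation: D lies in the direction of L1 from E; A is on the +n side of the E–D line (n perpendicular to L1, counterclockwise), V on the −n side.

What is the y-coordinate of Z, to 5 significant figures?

18.781

The slot axis is L1's direction at 33.7°, so u = (cos 33.7°, sin 33.7°) = (0.83195, 0.55484) and n = (−sin 33.7°, cos 33.7°) = (-0.55484, 0.83195). E is at the origin and D lies 29.2 along u from E, so D = 29.2·u = (24.293, 16.201). Tangency of A1 to both parallel lines with radius 3.1 puts A and V at E ± 3.1·n: A = (-1.7200, 2.5791), V = (1.7200, -2.5791). Equal radii place Z and F the same way about D: Z = D + 3.1·n = (22.573, 18.781), F = D − 3.1·n = (26.013, 13.622). So Z.y = 18.781.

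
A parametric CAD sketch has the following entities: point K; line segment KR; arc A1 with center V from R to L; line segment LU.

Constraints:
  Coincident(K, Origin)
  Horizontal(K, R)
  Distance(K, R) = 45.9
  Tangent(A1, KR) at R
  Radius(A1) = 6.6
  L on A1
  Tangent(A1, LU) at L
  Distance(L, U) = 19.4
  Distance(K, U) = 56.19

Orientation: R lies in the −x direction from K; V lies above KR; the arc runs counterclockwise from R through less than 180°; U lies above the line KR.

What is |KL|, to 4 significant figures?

41.28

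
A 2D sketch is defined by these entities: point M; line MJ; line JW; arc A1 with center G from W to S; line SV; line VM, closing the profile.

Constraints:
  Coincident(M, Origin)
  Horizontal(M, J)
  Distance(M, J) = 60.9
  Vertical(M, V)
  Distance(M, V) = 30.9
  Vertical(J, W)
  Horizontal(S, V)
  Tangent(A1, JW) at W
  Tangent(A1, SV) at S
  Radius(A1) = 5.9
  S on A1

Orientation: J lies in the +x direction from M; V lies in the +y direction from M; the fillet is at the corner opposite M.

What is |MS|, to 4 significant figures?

63.09

M is at the origin; MJ is horizontal with |MJ| = 60.9 and J on the +x side, so J = (60.90, 0.000). M and V share the same x with |MV| = 30.9 and V on the +y side, so V = (0.000, 30.90). The virtual corner opposite M is at (60.90, 30.90). The tangent condition forces GW to be normal to JW and A1 meets SV tangentially, so GS is at right angles to SV, with radius 5.9, so the center G sits 5.9 in from both sides at G = (55.00, 25.00). That places the tangent points at W = (60.90, 25.00) on JW and S = (55.00, 30.90) on SV. Then |MS| = |S − M| = 63.09.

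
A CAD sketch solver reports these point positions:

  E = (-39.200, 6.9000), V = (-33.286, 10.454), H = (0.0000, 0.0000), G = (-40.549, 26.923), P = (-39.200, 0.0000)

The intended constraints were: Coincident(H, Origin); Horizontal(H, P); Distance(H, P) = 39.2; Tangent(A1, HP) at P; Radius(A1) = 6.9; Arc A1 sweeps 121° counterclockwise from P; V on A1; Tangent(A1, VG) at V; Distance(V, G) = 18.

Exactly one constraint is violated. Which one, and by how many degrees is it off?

Tangent(A1, VG) at V — off by 7.21°.

H = (0.00, 0.00) ✓; H.y = 0.00, P.y = 0.00 ✓; |HP| = 39.20 ✓; ∠(EP, PH) = 90.00° ✓; |EP| = 6.900 ✓; bearing(E→V) − bearing(E→P) = 121.0° ✓; |EV| = 6.900 ✓; ∠(EV, VG) = 97.21° ✗; |VG| = 18.00 ✓.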